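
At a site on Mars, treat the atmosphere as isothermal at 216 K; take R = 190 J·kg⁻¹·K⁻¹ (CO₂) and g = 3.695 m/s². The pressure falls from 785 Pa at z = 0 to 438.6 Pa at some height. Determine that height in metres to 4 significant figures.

z ≈ 6465 m

Scale height: H = RT/g = 190 × 216 / 3.695 = 11107 m.
Invert the barometric formula: z = H ln(P₀/P).
P₀/P = 785/438.6 = 1.7898; ln(1.7898) = 0.58210.
z = 11107 × 0.58210 = 6465.4 m.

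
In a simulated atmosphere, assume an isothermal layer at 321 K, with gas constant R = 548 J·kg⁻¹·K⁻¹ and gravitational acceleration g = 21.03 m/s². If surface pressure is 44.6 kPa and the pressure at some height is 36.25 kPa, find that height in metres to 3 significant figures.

z ≈ 1730 m

Scale height: H = RT/g = 548 × 321 / 21.03 = 8364.6 m.
Invert the barometric formula: z = H ln(P₀/P).
P₀/P = 44.6/36.25 = 1.2303; ln(1.2303) = 0.20726.
z = 8364.6 × 0.20726 = 1733.6 m.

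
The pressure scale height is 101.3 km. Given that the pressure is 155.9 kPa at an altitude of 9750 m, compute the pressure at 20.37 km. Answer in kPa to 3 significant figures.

Between two levels, P₂ = P₁ exp(−Δz/H) with Δz = z₂ − z₁.
Δz = 20370 − 9750.0 = 10620 m; Δz/H = 10620/101300 = 0.10484.
P₂ = 155.9 × exp(−0.10484) = 155.9 × 0.90047 = 140.38 kPa.

P ≈ 140 kPa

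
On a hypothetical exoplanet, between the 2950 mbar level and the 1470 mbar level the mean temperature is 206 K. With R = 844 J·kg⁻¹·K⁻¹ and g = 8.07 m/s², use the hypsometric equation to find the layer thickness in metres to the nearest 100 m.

Δz ≈ 15000 m

Hypsometric equation: Δz = (R T̄/g) ln(P₁/P₂).
R T̄/g = 844 × 206 / 8.07 = 21544 m.
ln(2950/1470) = ln(2.0068) = 0.69654.
Δz = 21544 × 0.69654 = 15006 m.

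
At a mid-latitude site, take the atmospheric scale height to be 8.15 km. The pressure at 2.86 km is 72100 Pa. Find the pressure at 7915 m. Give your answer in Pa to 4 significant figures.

P ≈ 38780 Pa

Between two levels, P₂ = P₁ exp(−Δz/H) with Δz = z₂ − z₁.
Δz = 7915.0 − 2860.0 = 5055.0 m; Δz/H = 5055.0/8150.0 = 0.62025.
P₂ = 72100 × exp(−0.62025) = 72100 × 0.53781 = 38776 Pa.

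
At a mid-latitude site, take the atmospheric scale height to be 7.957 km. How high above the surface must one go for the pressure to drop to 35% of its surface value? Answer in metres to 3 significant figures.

z ≈ 8350 m

Set P/P₀ = exp(−z/H) = 0.35, so z = −H ln(0.35).
−ln(0.35) = 1.0498; z = 7957.0 × 1.0498 = 8353.3 m.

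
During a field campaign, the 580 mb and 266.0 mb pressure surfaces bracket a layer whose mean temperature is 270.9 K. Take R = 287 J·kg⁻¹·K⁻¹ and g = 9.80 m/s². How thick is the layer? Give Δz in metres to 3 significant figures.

Δz ≈ 6180 m

Hypsometric equation: Δz = (R T̄/g) ln(P₁/P₂).
R T̄/g = 287 × 270.9 / 9.80 = 7933.5 m.
ln(580/266.0) = ln(2.1805) = 0.77955.
Δz = 7933.5 × 0.77955 = 6184.6 m.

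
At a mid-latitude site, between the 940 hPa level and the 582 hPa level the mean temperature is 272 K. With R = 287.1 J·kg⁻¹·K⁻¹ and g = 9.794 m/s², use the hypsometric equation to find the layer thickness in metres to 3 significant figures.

Δz ≈ 3820 m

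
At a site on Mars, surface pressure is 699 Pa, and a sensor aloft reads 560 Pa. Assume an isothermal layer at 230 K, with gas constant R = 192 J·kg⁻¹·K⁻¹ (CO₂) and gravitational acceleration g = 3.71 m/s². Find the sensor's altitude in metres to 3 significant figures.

z ≈ 2640 m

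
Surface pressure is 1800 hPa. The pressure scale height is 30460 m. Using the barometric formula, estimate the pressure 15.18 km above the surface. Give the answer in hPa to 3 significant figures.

Barometric formula: P = P₀ exp(−z/H).
z/H = 15180/30460 = 0.49836; exp(−0.49836) = 0.60753.
P = 1800 × 0.60753 = 1093.6 hPa.

P ≈ 1090 hPa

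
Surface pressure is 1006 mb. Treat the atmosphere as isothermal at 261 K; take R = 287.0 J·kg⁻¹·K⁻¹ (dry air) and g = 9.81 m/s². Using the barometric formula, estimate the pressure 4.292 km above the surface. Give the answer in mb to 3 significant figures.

P ≈ 573 mb

Scale height: H = RT/g = 287.0 × 261 / 9.81 = 7635.8 m.
Barometric formula: P = P₀ exp(−z/H).
z/H = 4292.0/7635.8 = 0.56209; exp(−0.56209) = 0.57002.
P = 1006 × 0.57002 = 573.44 mb.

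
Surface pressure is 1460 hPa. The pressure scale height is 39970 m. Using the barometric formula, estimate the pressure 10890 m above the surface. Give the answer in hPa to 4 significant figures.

P ≈ 1112 hPa

Barometric formula: P = P₀ exp(−z/H).
z/H = 10890/39970 = 0.27245; exp(−0.27245) = 0.76151.
P = 1460 × 0.76151 = 1111.8 hPa.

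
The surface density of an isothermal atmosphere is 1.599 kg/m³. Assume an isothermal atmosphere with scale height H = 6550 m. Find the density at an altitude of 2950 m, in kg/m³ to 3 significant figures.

In an isothermal atmosphere, density decays like pressure: ρ = ρ₀ exp(−z/H).
z/H = 2950.0/6550.0 = 0.45038; exp(−0.45038) = 0.63739.
ρ = 1.599 × 0.63739 = 1.0192 kg/m³.

ρ ≈ 1.02 kg/m³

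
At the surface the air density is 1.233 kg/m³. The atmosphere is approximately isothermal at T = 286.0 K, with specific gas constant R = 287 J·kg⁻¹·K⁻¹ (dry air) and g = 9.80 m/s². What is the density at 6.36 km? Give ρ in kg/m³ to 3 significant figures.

Scale height: H = RT/g = 287 × 286.0 / 9.80 = 8375.7 m.
In an isothermal atmosphere, density decays like pressure: ρ = ρ₀ exp(−z/H).
z/H = 6360.0/8375.7 = 0.75934; exp(−0.75934) = 0.46798.
ρ = 1.233 × 0.46798 = 0.57702 kg/m³.

ρ ≈ 0.577 kg/m³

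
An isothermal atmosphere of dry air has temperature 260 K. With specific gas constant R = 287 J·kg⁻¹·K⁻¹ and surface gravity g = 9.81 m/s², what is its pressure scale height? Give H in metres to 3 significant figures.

H ≈ 7610 m

The scale height of an isothermal atmosphere is H = RT/g.
H = 287 × 260 / 9.81 = 74620/9.81 = 7606.5 m.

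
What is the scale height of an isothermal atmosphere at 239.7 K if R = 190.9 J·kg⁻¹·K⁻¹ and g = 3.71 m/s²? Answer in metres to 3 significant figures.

The scale height of an isothermal atmosphere is H = RT/g.
H = 190.9 × 239.7 / 3.71 = 45759/3.71 = 12334 m.

H ≈ 12300 m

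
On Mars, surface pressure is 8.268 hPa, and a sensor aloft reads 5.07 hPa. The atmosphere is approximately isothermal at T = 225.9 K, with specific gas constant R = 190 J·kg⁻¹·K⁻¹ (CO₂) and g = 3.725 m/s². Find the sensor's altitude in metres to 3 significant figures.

z ≈ 5640 m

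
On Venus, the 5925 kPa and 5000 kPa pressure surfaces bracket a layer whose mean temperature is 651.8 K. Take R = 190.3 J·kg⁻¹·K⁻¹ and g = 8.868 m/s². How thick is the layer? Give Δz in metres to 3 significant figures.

Hypsometric equation: Δz = (R T̄/g) ln(P₁/P₂).
R T̄/g = 190.3 × 651.8 / 8.868 = 13987 m.
ln(5925/5000) = ln(1.1850) = 0.16974.
Δz = 13987 × 0.16974 = 2374.2 m.

Δz ≈ 2370 m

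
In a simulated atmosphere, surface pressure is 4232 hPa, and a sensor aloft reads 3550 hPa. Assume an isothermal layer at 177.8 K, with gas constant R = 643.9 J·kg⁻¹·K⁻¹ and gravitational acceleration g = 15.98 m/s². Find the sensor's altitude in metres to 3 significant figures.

z ≈ 1260 m

Scale height: H = RT/g = 643.9 × 177.8 / 15.98 = 7164.3 m.
Invert the barometric formula: z = H ln(P₀/P).
P₀/P = 4232/3550 = 1.1921; ln(1.1921) = 0.17572.
z = 7164.3 × 0.17572 = 1258.9 m.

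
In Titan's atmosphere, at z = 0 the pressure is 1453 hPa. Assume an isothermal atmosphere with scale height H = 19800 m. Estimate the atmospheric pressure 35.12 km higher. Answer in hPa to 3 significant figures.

P ≈ 247 hPa

Barometric formula: P = P₀ exp(−z/H).
z/H = 35120/19800 = 1.7737; exp(−1.7737) = 0.16970.
P = 1453 × 0.16970 = 246.57 hPa.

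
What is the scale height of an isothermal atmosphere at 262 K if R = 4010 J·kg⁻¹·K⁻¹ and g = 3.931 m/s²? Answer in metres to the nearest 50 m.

H ≈ 267250 m

The scale height of an isothermal atmosphere is H = RT/g.
H = 4010 × 262 / 3.931 = 1050600/3.931 = 267260 m.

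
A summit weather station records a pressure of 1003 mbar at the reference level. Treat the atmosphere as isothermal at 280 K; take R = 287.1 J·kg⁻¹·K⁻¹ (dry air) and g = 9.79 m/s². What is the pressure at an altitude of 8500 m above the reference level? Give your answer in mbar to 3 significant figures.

Scale height: H = RT/g = 287.1 × 280 / 9.79 = 8211.2 m.
Barometric formula: P = P₀ exp(−z/H).
z/H = 8500.0/8211.2 = 1.0352; exp(−1.0352) = 0.35516.
P = 1003 × 0.35516 = 356.23 mbar.

P ≈ 356 mbar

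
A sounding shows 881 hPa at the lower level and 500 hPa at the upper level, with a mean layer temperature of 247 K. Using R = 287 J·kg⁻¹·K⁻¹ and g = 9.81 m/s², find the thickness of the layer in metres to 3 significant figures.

Δz ≈ 4090 m

Hypsometric equation: Δz = (R T̄/g) ln(P₁/P₂).
R T̄/g = 287 × 247 / 9.81 = 7226.2 m.
ln(881/500) = ln(1.7620) = 0.56645.
Δz = 7226.2 × 0.56645 = 4093.3 m.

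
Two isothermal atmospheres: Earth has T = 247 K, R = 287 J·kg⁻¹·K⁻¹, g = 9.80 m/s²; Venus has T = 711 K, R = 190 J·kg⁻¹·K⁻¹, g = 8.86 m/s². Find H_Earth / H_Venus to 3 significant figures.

H_Earth/H_Venus ≈ 0.474

H = RT/g for each body.
H_Earth = 287 × 247 / 9.80 = 7233.6 m.
H_Venus = 190 × 711 / 8.86 = 15247 m.
H_Earth/H_Venus = 7233.6/15247 = 0.47443.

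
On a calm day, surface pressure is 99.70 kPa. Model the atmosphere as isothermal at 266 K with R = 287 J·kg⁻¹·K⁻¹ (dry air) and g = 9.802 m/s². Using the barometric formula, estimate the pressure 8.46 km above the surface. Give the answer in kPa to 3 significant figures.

P ≈ 33.6 kPa

Scale height: H = RT/g = 287 × 266 / 9.802 = 7788.4 m.
Barometric formula: P = P₀ exp(−z/H).
z/H = 8460.0/7788.4 = 1.0862; exp(−1.0862) = 0.33750.
P = 99.70 × 0.33750 = 33.649 kPa.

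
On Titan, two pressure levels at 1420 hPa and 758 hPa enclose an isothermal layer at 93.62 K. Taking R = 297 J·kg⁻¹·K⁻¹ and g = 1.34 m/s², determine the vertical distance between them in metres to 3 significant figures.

Δz ≈ 13000 m

Hypsometric equation: Δz = (R T̄/g) ln(P₁/P₂).
R T̄/g = 297 × 93.62 / 1.34 = 20750 m.
ln(1420/758) = ln(1.8734) = 0.62775.
Δz = 20750 × 0.62775 = 13026 m.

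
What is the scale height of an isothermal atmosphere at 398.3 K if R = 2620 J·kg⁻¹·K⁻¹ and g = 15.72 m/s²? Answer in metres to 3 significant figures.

The scale height of an isothermal atmosphere is H = RT/g.
H = 2620 × 398.3 / 15.72 = 1043500/15.72 = 66380 m.

H ≈ 66400 m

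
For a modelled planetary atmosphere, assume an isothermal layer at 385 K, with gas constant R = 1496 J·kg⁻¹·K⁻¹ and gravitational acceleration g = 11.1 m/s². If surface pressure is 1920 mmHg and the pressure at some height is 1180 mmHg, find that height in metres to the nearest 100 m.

Scale height: H = RT/g = 1496 × 385 / 11.1 = 51888 m.
Invert the barometric formula: z = H ln(P₀/P).
P₀/P = 1920/1180 = 1.6271; ln(1.6271) = 0.48680.
z = 51888 × 0.48680 = 25259 m.

z ≈ 25300 m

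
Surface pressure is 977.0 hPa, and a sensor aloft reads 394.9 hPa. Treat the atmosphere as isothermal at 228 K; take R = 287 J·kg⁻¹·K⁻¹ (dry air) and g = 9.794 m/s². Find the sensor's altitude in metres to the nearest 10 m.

z ≈ 6050 m

Scale height: H = RT/g = 287 × 228 / 9.794 = 6681.2 m.
Invert the barometric formula: z = H ln(P₀/P).
P₀/P = 977.0/394.9 = 2.4740; ln(2.4740) = 0.90584.
z = 6681.2 × 0.90584 = 6052.1 m.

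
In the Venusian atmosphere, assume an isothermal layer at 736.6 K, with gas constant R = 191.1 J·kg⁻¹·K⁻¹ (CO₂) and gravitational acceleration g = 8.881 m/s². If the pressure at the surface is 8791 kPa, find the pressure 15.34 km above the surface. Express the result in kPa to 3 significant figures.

Scale height: H = RT/g = 191.1 × 736.6 / 8.881 = 15850 m.
Barometric formula: P = P₀ exp(−z/H).
z/H = 15340/15850 = 0.96782; exp(−0.96782) = 0.37991.
P = 8791 × 0.37991 = 3339.8 kPa.

P ≈ 3340 kPa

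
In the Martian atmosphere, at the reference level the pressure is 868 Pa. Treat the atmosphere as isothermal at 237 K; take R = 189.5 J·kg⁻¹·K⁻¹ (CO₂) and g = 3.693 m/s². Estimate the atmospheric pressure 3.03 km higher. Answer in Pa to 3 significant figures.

P ≈ 677 Pa

Scale height: H = RT/g = 189.5 × 237 / 3.693 = 12161 m.
Barometric formula: P = P₀ exp(−z/H).
z/H = 3030.0/12161 = 0.24916; exp(−0.24916) = 0.77946.
P = 868 × 0.77946 = 676.57 Pa.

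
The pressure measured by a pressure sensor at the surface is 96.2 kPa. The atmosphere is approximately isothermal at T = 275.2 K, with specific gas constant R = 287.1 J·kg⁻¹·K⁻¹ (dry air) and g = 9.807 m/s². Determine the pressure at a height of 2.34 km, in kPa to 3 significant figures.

P ≈ 72.0 kPa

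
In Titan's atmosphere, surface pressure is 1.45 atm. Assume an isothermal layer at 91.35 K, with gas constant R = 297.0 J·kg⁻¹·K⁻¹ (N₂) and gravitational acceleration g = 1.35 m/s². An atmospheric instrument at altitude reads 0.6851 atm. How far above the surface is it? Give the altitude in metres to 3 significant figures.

z ≈ 15100 m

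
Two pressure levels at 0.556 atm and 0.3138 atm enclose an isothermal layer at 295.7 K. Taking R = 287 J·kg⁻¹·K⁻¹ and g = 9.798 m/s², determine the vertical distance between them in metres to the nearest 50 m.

Δz ≈ 4950 m

Hypsometric equation: Δz = (R T̄/g) ln(P₁/P₂).
R T̄/g = 287 × 295.7 / 9.798 = 8661.6 m.
ln(0.556/0.3138) = ln(1.7718) = 0.57200.
Δz = 8661.6 × 0.57200 = 4954.4 m.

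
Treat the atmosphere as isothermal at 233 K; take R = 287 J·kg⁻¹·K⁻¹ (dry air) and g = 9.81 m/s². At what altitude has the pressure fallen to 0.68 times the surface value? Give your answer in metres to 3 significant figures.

Scale height: H = RT/g = 287 × 233 / 9.81 = 6816.6 m.
Set P/P₀ = exp(−z/H) = 0.68, so z = −H ln(0.68).
−ln(0.68) = 0.38566; z = 6816.6 × 0.38566 = 2628.9 m.

z ≈ 2630 m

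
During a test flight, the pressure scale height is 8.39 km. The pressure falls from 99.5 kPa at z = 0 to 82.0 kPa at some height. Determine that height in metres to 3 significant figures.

Invert the barometric formula: z = H ln(P₀/P).
P₀/P = 99.5/82.0 = 1.2134; ln(1.2134) = 0.19343.
z = 8390.0 × 0.19343 = 1622.9 m.

z ≈ 1620 m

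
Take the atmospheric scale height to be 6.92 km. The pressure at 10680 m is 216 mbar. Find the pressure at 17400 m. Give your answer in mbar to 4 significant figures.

Between two levels, P₂ = P₁ exp(−Δz/H) with Δz = z₂ − z₁.
Δz = 17400 − 10680 = 6720.0 m; Δz/H = 6720.0/6920.0 = 0.97110.
P₂ = 216 × exp(−0.97110) = 216 × 0.37867 = 81.793 mbar.

P ≈ 81.79 mbar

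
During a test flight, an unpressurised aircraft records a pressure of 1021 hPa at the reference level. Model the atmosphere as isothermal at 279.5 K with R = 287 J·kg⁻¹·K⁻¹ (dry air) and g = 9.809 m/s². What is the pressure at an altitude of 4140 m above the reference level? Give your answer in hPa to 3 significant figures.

P ≈ 615 hPa

Scale height: H = RT/g = 287 × 279.5 / 9.809 = 8177.8 m.
Barometric formula: P = P₀ exp(−z/H).
z/H = 4140.0/8177.8 = 0.50625; exp(−0.50625) = 0.60275.
P = 1021 × 0.60275 = 615.41 hPa.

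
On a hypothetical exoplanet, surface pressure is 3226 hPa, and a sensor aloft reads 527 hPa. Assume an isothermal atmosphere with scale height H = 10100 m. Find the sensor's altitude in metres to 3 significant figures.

z ≈ 18300 m

Invert the barometric formula: z = H ln(P₀/P).
P₀/P = 3226/527 = 6.1214; ln(6.1214) = 1.8118.
z = 10100 × 1.8118 = 18299 m.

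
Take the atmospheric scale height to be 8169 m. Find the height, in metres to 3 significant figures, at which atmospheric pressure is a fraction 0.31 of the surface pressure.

z ≈ 9570 m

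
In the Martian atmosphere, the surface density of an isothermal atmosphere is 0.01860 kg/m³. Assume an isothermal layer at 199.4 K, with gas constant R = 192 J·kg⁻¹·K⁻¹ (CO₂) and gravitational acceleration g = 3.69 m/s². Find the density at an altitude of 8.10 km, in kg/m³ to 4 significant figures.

ρ ≈ 0.008520 kg/m³

Scale height: H = RT/g = 192 × 199.4 / 3.69 = 10375 m.
In an isothermal atmosphere, density decays like pressure: ρ = ρ₀ exp(−z/H).
z/H = 8100.0/10375 = 0.78072; exp(−0.78072) = 0.45808.
ρ = 0.01860 × 0.45808 = 0.0085203 kg/m³.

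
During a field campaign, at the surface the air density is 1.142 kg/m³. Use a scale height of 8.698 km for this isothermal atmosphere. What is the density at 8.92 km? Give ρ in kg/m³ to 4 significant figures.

ρ ≈ 0.4095 kg/m³

In an isothermal atmosphere, density decays like pressure: ρ = ρ₀ exp(−z/H).
z/H = 8920.0/8698.0 = 1.0255; exp(−1.0255) = 0.35862.
ρ = 1.142 × 0.35862 = 0.40954 kg/m³.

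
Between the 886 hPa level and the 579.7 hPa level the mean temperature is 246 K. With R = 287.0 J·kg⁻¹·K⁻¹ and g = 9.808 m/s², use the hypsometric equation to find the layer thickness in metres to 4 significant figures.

Δz ≈ 3054 m

Hypsometric equation: Δz = (R T̄/g) ln(P₁/P₂).
R T̄/g = 287.0 × 246 / 9.808 = 7198.4 m.
ln(886/579.7) = ln(1.5284) = 0.42422.
Δz = 7198.4 × 0.42422 = 3053.7 m.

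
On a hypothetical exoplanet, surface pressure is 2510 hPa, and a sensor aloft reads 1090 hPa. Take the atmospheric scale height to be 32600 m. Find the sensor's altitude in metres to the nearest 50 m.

z ≈ 27200 m

Invert the barometric formula: z = H ln(P₀/P).
P₀/P = 2510/1090 = 2.3028; ln(2.3028) = 0.83413.
z = 32600 × 0.83413 = 27193 m.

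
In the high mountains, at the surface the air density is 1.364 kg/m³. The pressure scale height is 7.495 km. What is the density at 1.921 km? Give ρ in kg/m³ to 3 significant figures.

In an isothermal atmosphere, density decays like pressure: ρ = ρ₀ exp(−z/H).
z/H = 1921.0/7495.0 = 0.25630; exp(−0.25630) = 0.77391.
ρ = 1.364 × 0.77391 = 1.0556 kg/m³.

ρ ≈ 1.06 kg/m³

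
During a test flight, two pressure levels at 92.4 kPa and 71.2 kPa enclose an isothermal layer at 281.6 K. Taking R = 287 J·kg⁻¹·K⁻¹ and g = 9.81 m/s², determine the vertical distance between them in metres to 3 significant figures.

Δz ≈ 2150 m

Hypsometric equation: Δz = (R T̄/g) ln(P₁/P₂).
R T̄/g = 287 × 281.6 / 9.81 = 8238.5 m.
ln(92.4/71.2) = ln(1.2978) = 0.26067.
Δz = 8238.5 × 0.26067 = 2147.5 m.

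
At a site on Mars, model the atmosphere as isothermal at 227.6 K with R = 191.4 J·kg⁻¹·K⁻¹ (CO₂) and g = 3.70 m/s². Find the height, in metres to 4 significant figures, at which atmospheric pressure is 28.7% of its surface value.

z ≈ 14700 m

Scale height: H = RT/g = 191.4 × 227.6 / 3.70 = 11774 m.
Set P/P₀ = exp(−z/H) = 0.287, so z = −H ln(0.287).
−ln(0.287) = 1.2483; z = 11774 × 1.2483 = 14697 m.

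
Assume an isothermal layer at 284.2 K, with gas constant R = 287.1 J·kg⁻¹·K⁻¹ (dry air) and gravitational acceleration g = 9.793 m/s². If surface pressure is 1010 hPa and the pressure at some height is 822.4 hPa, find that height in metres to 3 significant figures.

z ≈ 1710 m

Scale height: H = RT/g = 287.1 × 284.2 / 9.793 = 8331.9 m.
Invert the barometric formula: z = H ln(P₀/P).
P₀/P = 1010/822.4 = 1.2281; ln(1.2281) = 0.20547.
z = 8331.9 × 0.20547 = 1712.0 m.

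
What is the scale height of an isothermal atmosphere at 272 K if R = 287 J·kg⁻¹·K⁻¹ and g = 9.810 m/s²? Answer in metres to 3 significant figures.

H ≈ 7960 m

The scale height of an isothermal atmosphere is H = RT/g.
H = 287 × 272 / 9.810 = 78064/9.810 = 7957.6 m.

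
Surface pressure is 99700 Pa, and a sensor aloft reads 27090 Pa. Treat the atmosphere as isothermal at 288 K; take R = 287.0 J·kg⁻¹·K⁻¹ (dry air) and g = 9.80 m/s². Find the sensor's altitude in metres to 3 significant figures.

z ≈ 11000 m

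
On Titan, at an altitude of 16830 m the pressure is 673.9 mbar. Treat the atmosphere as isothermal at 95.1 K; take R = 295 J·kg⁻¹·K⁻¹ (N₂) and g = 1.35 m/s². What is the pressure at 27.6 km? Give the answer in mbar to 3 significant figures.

P ≈ 401 mbar

Scale height: H = RT/g = 295 × 95.1 / 1.35 = 20781 m.
Between two levels, P₂ = P₁ exp(−Δz/H) with Δz = z₂ − z₁.
Δz = 27600 − 16830 = 10770 m; Δz/H = 10770/20781 = 0.51826.
P₂ = 673.9 × exp(−0.51826) = 673.9 × 0.59556 = 401.35 mbar.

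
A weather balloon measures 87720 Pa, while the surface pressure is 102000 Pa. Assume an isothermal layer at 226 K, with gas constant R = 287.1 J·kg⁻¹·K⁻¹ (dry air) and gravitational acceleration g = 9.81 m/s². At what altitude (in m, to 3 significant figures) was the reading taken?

z ≈ 998 m

Scale height: H = RT/g = 287.1 × 226 / 9.81 = 6614.1 m.
Invert the barometric formula: z = H ln(P₀/P).
P₀/P = 102000/87720 = 1.1628; ln(1.1628) = 0.15083.
z = 6614.1 × 0.15083 = 997.60 m.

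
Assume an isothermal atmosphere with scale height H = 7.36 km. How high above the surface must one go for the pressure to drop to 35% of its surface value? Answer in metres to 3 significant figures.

Set P/P₀ = exp(−z/H) = 0.35, so z = −H ln(0.35).
−ln(0.35) = 1.0498; z = 7360.0 × 1.0498 = 7726.5 m.

z ≈ 7730 m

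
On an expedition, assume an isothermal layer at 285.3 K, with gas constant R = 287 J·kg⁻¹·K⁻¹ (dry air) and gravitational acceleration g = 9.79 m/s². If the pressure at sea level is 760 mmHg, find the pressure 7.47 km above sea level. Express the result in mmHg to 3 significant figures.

P ≈ 311 mmHg

Scale height: H = RT/g = 287 × 285.3 / 9.79 = 8363.7 m.
Barometric formula: P = P₀ exp(−z/H).
z/H = 7470.0/8363.7 = 0.89315; exp(−0.89315) = 0.40936.
P = 760 × 0.40936 = 311.11 mmHg.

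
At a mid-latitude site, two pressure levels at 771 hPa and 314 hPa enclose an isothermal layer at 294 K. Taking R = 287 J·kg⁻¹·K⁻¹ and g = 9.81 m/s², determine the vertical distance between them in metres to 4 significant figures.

Δz ≈ 7726 m

Hypsometric equation: Δz = (R T̄/g) ln(P₁/P₂).
R T̄/g = 287 × 294 / 9.81 = 8601.2 m.
ln(771/314) = ln(2.4554) = 0.89829.
Δz = 8601.2 × 0.89829 = 7726.4 m.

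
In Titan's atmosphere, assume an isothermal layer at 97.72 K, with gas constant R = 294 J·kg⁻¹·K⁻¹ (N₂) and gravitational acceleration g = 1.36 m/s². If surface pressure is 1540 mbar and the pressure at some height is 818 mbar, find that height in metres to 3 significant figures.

Scale height: H = RT/g = 294 × 97.72 / 1.36 = 21125 m.
Invert the barometric formula: z = H ln(P₀/P).
P₀/P = 1540/818 = 1.8826; ln(1.8826) = 0.63265.
z = 21125 × 0.63265 = 13365 m.

z ≈ 13400 m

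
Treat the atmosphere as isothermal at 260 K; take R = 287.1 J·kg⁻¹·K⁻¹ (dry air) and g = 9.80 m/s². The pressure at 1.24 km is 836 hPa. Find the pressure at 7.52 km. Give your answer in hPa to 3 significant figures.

Scale height: H = RT/g = 287.1 × 260 / 9.80 = 7616.9 m.
Between two levels, P₂ = P₁ exp(−Δz/H) with Δz = z₂ − z₁.
Δz = 7520.0 − 1240.0 = 6280.0 m; Δz/H = 6280.0/7616.9 = 0.82448.
P₂ = 836 × exp(−0.82448) = 836 × 0.43846 = 366.55 hPa.

P ≈ 367 hPa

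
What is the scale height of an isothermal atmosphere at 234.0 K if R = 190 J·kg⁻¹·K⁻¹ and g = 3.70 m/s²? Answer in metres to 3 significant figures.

H ≈ 12000 m

The scale height of an isothermal atmosphere is H = RT/g.
H = 190 × 234.0 / 3.70 = 44460/3.70 = 12016 m.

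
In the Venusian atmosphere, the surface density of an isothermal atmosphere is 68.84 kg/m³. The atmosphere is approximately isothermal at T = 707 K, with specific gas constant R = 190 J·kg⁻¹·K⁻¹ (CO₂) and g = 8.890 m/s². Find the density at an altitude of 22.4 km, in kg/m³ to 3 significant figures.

Scale height: H = RT/g = 190 × 707 / 8.890 = 15110 m.
In an isothermal atmosphere, density decays like pressure: ρ = ρ₀ exp(−z/H).
z/H = 22400/15110 = 1.4825; exp(−1.4825) = 0.22707.
ρ = 68.84 × 0.22707 = 15.631 kg/m³.

ρ ≈ 15.6 kg/m³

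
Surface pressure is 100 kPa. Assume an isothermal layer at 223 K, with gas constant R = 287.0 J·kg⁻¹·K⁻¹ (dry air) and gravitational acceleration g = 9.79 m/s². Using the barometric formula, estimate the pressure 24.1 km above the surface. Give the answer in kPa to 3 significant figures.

Scale height: H = RT/g = 287.0 × 223 / 9.79 = 6537.4 m.
Barometric formula: P = P₀ exp(−z/H).
z/H = 24100/6537.4 = 3.6865; exp(−3.6865) = 0.025060.
P = 100 × 0.025060 = 2.5060 kPa.

P ≈ 2.51 kPa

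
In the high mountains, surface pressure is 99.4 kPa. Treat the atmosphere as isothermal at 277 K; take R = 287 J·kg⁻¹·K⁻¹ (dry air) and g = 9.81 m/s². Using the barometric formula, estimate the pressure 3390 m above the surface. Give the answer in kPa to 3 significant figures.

Scale height: H = RT/g = 287 × 277 / 9.81 = 8103.9 m.
Barometric formula: P = P₀ exp(−z/H).
z/H = 3390.0/8103.9 = 0.41832; exp(−0.41832) = 0.65815.
P = 99.4 × 0.65815 = 65.420 kPa.

P ≈ 65.4 kPa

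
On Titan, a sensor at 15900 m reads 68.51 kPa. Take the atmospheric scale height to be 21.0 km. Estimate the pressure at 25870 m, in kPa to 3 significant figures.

Between two levels, P₂ = P₁ exp(−Δz/H) with Δz = z₂ − z₁.
Δz = 25870 − 15900 = 9970.0 m; Δz/H = 9970.0/21000 = 0.47476.
P₂ = 68.51 × exp(−0.47476) = 68.51 × 0.62203 = 42.615 kPa.

P ≈ 42.6 kPa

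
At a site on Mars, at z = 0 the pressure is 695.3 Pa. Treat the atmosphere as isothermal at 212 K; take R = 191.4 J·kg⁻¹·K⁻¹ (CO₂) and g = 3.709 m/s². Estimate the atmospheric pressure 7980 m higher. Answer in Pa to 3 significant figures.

P ≈ 335 Pa

Scale height: H = RT/g = 191.4 × 212 / 3.709 = 10940 m.
Barometric formula: P = P₀ exp(−z/H).
z/H = 7980.0/10940 = 0.72943; exp(−0.72943) = 0.48218.
P = 695.3 × 0.48218 = 335.26 Pa.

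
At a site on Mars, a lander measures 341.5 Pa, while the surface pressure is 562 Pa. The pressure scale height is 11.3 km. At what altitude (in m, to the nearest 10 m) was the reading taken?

z ≈ 5630 m

Invert the barometric formula: z = H ln(P₀/P).
P₀/P = 562/341.5 = 1.6457; ln(1.6457) = 0.49817.
z = 11300 × 0.49817 = 5629.3 m.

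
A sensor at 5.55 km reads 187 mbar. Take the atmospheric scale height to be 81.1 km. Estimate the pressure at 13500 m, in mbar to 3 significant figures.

Between two levels, P₂ = P₁ exp(−Δz/H) with Δz = z₂ − z₁.
Δz = 13500 − 5550.0 = 7950.0 m; Δz/H = 7950.0/81100 = 0.098027.
P₂ = 187 × exp(−0.098027) = 187 × 0.90662 = 169.54 mbar.

P ≈ 170 mbar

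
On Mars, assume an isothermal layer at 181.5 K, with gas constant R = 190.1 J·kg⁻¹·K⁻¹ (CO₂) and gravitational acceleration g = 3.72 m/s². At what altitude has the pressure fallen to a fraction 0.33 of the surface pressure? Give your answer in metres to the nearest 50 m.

z ≈ 10300 m

Scale height: H = RT/g = 190.1 × 181.5 / 3.72 = 9275.0 m.
Set P/P₀ = exp(−z/H) = 0.33, so z = −H ln(0.33).
−ln(0.33) = 1.1087; z = 9275.0 × 1.1087 = 10283 m.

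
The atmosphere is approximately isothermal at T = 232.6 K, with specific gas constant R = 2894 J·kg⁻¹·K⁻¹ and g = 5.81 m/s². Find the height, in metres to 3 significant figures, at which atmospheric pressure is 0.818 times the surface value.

Scale height: H = RT/g = 2894 × 232.6 / 5.81 = 115860 m.
Set P/P₀ = exp(−z/H) = 0.818, so z = −H ln(0.818).
−ln(0.818) = 0.20089; z = 115860 × 0.20089 = 23275 m.

z ≈ 23300 m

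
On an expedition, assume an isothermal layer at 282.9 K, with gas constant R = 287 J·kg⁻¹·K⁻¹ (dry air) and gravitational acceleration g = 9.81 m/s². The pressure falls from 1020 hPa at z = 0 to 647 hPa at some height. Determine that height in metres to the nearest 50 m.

Scale height: H = RT/g = 287 × 282.9 / 9.81 = 8276.5 m.
Invert the barometric formula: z = H ln(P₀/P).
P₀/P = 1020/647 = 1.5765; ln(1.5765) = 0.45521.
z = 8276.5 × 0.45521 = 3767.5 m.

z ≈ 3750 m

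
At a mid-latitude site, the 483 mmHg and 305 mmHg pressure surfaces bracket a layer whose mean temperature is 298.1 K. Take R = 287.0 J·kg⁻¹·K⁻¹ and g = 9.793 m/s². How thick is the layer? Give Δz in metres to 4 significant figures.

Hypsometric equation: Δz = (R T̄/g) ln(P₁/P₂).
R T̄/g = 287.0 × 298.1 / 9.793 = 8736.3 m.
ln(483/305) = ln(1.5836) = 0.45970.
Δz = 8736.3 × 0.45970 = 4016.1 m.

Δz ≈ 4016 m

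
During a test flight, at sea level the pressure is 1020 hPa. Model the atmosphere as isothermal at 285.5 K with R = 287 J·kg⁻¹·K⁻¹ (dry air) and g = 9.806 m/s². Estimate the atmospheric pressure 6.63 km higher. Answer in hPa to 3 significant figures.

Scale height: H = RT/g = 287 × 285.5 / 9.806 = 8356.0 m.
Barometric formula: P = P₀ exp(−z/H).
z/H = 6630.0/8356.0 = 0.79344; exp(−0.79344) = 0.45229.
P = 1020 × 0.45229 = 461.34 hPa.

P ≈ 461 hPa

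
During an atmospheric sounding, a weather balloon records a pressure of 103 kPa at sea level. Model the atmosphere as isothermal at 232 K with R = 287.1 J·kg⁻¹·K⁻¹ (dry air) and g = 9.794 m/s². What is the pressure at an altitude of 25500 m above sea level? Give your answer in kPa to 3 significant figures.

P ≈ 2.42 kPa

Scale height: H = RT/g = 287.1 × 232 / 9.794 = 6800.8 m.
Barometric formula: P = P₀ exp(−z/H).
z/H = 25500/6800.8 = 3.7496; exp(−3.7496) = 0.023527.
P = 103 × 0.023527 = 2.4233 kPa.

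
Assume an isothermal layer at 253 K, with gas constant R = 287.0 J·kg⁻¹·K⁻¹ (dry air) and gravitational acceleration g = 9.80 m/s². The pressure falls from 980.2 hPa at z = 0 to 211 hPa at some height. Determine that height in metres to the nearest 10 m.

Scale height: H = RT/g = 287.0 × 253 / 9.80 = 7409.3 m.
Invert the barometric formula: z = H ln(P₀/P).
P₀/P = 980.2/211 = 4.6455; ln(4.6455) = 1.5359.
z = 7409.3 × 1.5359 = 11380 m.

z ≈ 11380 m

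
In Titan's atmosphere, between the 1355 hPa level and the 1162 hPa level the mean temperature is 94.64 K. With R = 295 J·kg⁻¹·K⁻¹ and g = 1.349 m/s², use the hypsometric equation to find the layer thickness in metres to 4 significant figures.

Δz ≈ 3180 m

Hypsometric equation: Δz = (R T̄/g) ln(P₁/P₂).
R T̄/g = 295 × 94.64 / 1.349 = 20696 m.
ln(1355/1162) = ln(1.1661) = 0.15366.
Δz = 20696 × 0.15366 = 3180.1 m.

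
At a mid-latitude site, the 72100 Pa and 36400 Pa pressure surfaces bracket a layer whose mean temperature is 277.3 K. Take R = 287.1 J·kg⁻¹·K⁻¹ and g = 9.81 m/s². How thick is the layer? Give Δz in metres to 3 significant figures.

Δz ≈ 5550 m

Hypsometric equation: Δz = (R T̄/g) ln(P₁/P₂).
R T̄/g = 287.1 × 277.3 / 9.81 = 8115.5 m.
ln(72100/36400) = ln(1.9808) = 0.68350.
Δz = 8115.5 × 0.68350 = 5546.9 m.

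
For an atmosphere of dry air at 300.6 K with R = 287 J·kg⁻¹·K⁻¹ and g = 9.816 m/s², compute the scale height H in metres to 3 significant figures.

H ≈ 8790 m

The scale height of an isothermal atmosphere is H = RT/g.
H = 287 × 300.6 / 9.816 = 86272/9.816 = 8788.9 m.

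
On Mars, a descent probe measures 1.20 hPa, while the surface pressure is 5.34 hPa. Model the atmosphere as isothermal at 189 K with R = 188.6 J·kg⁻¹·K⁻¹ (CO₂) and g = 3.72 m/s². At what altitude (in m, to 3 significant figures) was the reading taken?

z ≈ 14300 m

Scale height: H = RT/g = 188.6 × 189 / 3.72 = 9582.1 m.
Invert the barometric formula: z = H ln(P₀/P).
P₀/P = 5.34/1.20 = 4.4500; ln(4.4500) = 1.4929.
z = 9582.1 × 1.4929 = 14305 m.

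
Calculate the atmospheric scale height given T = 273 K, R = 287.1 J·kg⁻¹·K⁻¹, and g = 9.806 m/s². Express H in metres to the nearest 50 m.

H ≈ 8000 m

The scale height of an isothermal atmosphere is H = RT/g.
H = 287.1 × 273 / 9.806 = 78378/9.806 = 7992.9 m.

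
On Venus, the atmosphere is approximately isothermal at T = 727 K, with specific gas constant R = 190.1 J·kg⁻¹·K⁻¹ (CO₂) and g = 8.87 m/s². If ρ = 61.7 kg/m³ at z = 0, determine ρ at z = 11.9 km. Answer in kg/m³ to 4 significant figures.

ρ ≈ 28.75 kg/m³

Scale height: H = RT/g = 190.1 × 727 / 8.87 = 15581 m.
In an isothermal atmosphere, density decays like pressure: ρ = ρ₀ exp(−z/H).
z/H = 11900/15581 = 0.76375; exp(−0.76375) = 0.46592.
ρ = 61.7 × 0.46592 = 28.747 kg/m³.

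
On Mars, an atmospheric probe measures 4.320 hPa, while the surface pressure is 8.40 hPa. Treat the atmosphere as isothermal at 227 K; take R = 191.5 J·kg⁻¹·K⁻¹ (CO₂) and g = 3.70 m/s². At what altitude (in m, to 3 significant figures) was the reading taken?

Scale height: H = RT/g = 191.5 × 227 / 3.70 = 11749 m.
Invert the barometric formula: z = H ln(P₀/P).
P₀/P = 8.40/4.320 = 1.9444; ln(1.9444) = 0.66495.
z = 11749 × 0.66495 = 7812.5 m.

z ≈ 7810 m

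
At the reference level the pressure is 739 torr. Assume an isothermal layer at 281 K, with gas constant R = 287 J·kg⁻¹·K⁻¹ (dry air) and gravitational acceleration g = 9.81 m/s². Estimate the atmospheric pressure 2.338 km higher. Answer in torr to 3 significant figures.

P ≈ 556 torr

Scale height: H = RT/g = 287 × 281 / 9.81 = 8220.9 m.
Barometric formula: P = P₀ exp(−z/H).
z/H = 2338.0/8220.9 = 0.28440; exp(−0.28440) = 0.75247.
P = 739 × 0.75247 = 556.08 torr.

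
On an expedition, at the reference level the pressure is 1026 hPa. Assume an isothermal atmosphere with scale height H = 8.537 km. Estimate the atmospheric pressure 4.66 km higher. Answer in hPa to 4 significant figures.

P ≈ 594.4 hPa

Barometric formula: P = P₀ exp(−z/H).
z/H = 4660.0/8537.0 = 0.54586; exp(−0.54586) = 0.57934.
P = 1026 × 0.57934 = 594.40 hPa.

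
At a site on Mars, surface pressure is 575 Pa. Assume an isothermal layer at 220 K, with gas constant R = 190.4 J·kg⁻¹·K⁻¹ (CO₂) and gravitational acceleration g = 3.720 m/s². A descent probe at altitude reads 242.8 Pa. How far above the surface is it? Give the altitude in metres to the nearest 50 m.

z ≈ 9700 m

Scale height: H = RT/g = 190.4 × 220 / 3.720 = 11260 m.
Invert the barometric formula: z = H ln(P₀/P).
P₀/P = 575/242.8 = 2.3682; ln(2.3682) = 0.86213.
z = 11260 × 0.86213 = 9707.6 m.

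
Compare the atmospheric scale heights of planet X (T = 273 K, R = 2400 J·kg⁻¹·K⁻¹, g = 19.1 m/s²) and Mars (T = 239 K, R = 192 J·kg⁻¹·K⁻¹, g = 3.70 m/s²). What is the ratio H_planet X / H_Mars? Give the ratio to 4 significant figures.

H_planet X/H_Mars ≈ 2.766

H = RT/g for each body.
H_planet X = 2400 × 273 / 19.1 = 34304 m.
H_Mars = 192 × 239 / 3.70 = 12402 m.
H_planet X/H_Mars = 34304/12402 = 2.7660.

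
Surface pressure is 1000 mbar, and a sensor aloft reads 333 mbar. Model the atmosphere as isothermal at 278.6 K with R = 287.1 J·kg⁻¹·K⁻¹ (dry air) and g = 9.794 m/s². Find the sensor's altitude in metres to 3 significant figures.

Scale height: H = RT/g = 287.1 × 278.6 / 9.794 = 8166.8 m.
Invert the barometric formula: z = H ln(P₀/P).
P₀/P = 1000/333 = 3.0030; ln(3.0030) = 1.0996.
z = 8166.8 × 1.0996 = 8980.2 m.

z ≈ 8980 m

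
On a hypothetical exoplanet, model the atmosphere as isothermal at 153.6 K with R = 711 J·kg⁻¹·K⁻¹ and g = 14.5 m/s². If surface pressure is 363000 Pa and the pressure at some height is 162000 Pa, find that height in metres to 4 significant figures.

z ≈ 6077 m

Scale height: H = RT/g = 711 × 153.6 / 14.5 = 7531.7 m.
Invert the barometric formula: z = H ln(P₀/P).
P₀/P = 363000/162000 = 2.2407; ln(2.2407) = 0.80679.
z = 7531.7 × 0.80679 = 6076.5 m.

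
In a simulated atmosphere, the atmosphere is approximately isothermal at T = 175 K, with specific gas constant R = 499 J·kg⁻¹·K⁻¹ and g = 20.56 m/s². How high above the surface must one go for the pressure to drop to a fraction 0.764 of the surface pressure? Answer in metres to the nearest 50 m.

z ≈ 1150 m

Scale height: H = RT/g = 499 × 175 / 20.56 = 4247.3 m.
Set P/P₀ = exp(−z/H) = 0.764, so z = −H ln(0.764).
−ln(0.764) = 0.26919; z = 4247.3 × 0.26919 = 1143.3 m.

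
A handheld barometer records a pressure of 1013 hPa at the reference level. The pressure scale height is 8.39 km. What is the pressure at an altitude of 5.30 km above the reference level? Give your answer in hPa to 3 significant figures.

P ≈ 539 hPa

Barometric formula: P = P₀ exp(−z/H).
z/H = 5300.0/8390.0 = 0.63170; exp(−0.63170) = 0.53169.
P = 1013 × 0.53169 = 538.60 hPa.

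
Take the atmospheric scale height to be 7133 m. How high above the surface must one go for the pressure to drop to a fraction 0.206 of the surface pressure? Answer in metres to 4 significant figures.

z ≈ 11270 m

Set P/P₀ = exp(−z/H) = 0.206, so z = −H ln(0.206).
−ln(0.206) = 1.5799; z = 7133.0 × 1.5799 = 11269 m.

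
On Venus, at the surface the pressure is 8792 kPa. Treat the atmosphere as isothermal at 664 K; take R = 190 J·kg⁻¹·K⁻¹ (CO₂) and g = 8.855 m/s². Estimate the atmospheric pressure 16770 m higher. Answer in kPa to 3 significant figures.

P ≈ 2710 kPa

Scale height: H = RT/g = 190 × 664 / 8.855 = 14247 m.
Barometric formula: P = P₀ exp(−z/H).
z/H = 16770/14247 = 1.1771; exp(−1.1771) = 0.30817.
P = 8792 × 0.30817 = 2709.4 kPa.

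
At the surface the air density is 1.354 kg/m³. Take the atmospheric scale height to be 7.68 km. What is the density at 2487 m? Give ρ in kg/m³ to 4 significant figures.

In an isothermal atmosphere, density decays like pressure: ρ = ρ₀ exp(−z/H).
z/H = 2487.0/7680.0 = 0.32383; exp(−0.32383) = 0.72337.
ρ = 1.354 × 0.72337 = 0.97944 kg/m³.

ρ ≈ 0.9794 kg/m³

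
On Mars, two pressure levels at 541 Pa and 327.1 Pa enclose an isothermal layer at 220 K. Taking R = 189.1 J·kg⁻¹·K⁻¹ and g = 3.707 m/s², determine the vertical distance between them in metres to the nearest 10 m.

Hypsometric equation: Δz = (R T̄/g) ln(P₁/P₂).
R T̄/g = 189.1 × 220 / 3.707 = 11223 m.
ln(541/327.1) = ln(1.6539) = 0.50314.
Δz = 11223 × 0.50314 = 5646.7 m.

Δz ≈ 5650 m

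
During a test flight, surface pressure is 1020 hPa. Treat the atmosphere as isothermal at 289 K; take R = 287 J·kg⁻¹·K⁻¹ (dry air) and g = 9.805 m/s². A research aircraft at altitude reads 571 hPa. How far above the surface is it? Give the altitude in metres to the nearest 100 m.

Scale height: H = RT/g = 287 × 289 / 9.805 = 8459.3 m.
Invert the barometric formula: z = H ln(P₀/P).
P₀/P = 1020/571 = 1.7863; ln(1.7863) = 0.58015.
z = 8459.3 × 0.58015 = 4907.7 m.

z ≈ 4900 m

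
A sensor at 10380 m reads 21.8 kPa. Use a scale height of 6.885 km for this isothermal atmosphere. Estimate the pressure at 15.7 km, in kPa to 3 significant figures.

P ≈ 10.1 kPa

Between two levels, P₂ = P₁ exp(−Δz/H) with Δz = z₂ − z₁.
Δz = 15700 − 10380 = 5320.0 m; Δz/H = 5320.0/6885.0 = 0.77269.
P₂ = 21.8 × exp(−0.77269) = 21.8 × 0.46177 = 10.067 kPa.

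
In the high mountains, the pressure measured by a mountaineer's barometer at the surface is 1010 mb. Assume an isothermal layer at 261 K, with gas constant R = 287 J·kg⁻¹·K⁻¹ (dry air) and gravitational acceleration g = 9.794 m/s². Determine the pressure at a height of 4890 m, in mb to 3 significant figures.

Scale height: H = RT/g = 287 × 261 / 9.794 = 7648.3 m.
Barometric formula: P = P₀ exp(−z/H).
z/H = 4890.0/7648.3 = 0.63936; exp(−0.63936) = 0.52763.
P = 1010 × 0.52763 = 532.91 mb.

P ≈ 533 mb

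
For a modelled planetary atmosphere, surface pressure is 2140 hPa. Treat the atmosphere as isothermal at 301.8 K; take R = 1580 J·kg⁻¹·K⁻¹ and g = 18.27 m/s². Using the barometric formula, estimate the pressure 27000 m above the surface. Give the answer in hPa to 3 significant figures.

Scale height: H = RT/g = 1580 × 301.8 / 18.27 = 26100 m.
Barometric formula: P = P₀ exp(−z/H).
z/H = 27000/26100 = 1.0345; exp(−1.0345) = 0.35540.
P = 2140 × 0.35540 = 760.56 hPa.

P ≈ 761 hPa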